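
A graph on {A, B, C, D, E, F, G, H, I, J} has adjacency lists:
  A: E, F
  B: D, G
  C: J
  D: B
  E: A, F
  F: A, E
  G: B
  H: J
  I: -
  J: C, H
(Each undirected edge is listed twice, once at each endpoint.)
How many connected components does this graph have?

Component: {I}
Component: {A, E, F}
Component: {B, D, G}
Component: {C, H, J}

4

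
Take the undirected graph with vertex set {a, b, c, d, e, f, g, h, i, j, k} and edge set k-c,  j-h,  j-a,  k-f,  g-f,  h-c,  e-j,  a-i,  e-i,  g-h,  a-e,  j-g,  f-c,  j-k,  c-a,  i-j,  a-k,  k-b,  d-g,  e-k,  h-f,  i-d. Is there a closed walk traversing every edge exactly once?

Degrees: a:5, b:1, c:4, d:2, e:4, f:4, g:4, h:4, i:4, j:6, k:6
Vertices with odd degree: a, b. An Eulerian circuit requires all degrees even.

No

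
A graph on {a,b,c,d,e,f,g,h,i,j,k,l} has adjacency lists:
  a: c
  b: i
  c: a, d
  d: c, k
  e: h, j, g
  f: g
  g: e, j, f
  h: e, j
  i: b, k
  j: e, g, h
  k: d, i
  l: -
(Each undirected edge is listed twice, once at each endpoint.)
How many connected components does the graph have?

3

Component: {l}
Component: {e, f, g, h, j}
Component: {a, b, c, d, i, k}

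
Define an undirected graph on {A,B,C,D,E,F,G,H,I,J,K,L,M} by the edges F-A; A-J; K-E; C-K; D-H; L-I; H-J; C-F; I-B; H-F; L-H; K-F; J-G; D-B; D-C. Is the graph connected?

Component: {M}
Component: {A, B, C, D, E, F, G, H, I, J, K, L}
No edge joins these 2 groups, so the graph is disconnected.

No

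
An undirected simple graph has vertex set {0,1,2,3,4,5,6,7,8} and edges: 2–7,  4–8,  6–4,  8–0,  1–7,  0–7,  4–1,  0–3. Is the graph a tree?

No

The graph has 9 vertices and 8 edges.
It splits into 2 components, so it cannot be a tree.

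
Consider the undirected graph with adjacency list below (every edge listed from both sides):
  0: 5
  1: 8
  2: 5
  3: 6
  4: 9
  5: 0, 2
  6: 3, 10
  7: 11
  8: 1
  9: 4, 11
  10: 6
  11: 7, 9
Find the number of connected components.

4

Component: {1, 8}
Component: {0, 2, 5}
Component: {3, 6, 10}
Component: {4, 7, 9, 11}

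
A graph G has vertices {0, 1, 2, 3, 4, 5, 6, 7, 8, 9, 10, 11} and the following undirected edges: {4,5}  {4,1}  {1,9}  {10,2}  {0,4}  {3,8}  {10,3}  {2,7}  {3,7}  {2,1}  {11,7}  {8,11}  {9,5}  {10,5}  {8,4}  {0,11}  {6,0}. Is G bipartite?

No

1-9-5-10-2-1 is an odd cycle (length 5), and a bipartite graph can contain only even cycles.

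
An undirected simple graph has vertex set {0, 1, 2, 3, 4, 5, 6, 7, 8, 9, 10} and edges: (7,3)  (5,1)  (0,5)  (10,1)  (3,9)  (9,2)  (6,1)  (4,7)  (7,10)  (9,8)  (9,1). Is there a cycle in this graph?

Yes

|V| = 11, |E| = 11, number of components = 1.
Since 11 > 11 - 1, a cycle must exist; for instance 1-9-3-7-10-1.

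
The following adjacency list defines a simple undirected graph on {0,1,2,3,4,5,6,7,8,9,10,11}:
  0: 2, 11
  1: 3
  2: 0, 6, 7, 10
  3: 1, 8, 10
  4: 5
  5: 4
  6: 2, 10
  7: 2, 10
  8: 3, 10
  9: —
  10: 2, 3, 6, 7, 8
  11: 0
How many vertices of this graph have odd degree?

6

Degrees: 0:2, 1:1, 2:4, 3:3, 4:1, 5:1, 6:2, 7:2, 8:2, 9:0, 10:5, 11:1
Odd-degree vertices: 1, 3, 4, 5, 10, 11.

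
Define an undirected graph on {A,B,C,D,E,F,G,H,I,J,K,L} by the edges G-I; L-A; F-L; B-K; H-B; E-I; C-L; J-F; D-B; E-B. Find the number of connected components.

2

Component: {A, C, F, J, L}
Component: {B, D, E, G, H, I, K}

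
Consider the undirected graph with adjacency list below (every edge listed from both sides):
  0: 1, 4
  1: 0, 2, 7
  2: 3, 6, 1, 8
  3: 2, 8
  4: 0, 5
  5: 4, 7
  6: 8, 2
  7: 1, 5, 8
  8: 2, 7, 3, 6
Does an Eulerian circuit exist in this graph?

No

Degrees: 0:2, 1:3, 2:4, 3:2, 4:2, 5:2, 6:2, 7:3, 8:4
Vertices with odd degree: 1, 7. An Eulerian circuit requires all degrees even.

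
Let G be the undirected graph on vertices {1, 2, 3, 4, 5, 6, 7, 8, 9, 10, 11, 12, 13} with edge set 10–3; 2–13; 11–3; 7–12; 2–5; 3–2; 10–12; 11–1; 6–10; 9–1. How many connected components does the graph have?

Component: {4}
Component: {8}
Component: {1, 2, 3, 5, 6, 7, 9, 10, 11, 12, 13}

3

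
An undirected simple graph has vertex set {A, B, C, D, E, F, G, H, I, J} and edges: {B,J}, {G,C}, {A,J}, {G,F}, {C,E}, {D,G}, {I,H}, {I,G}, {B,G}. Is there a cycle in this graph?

The graph has 10 vertices, 9 edges, and 1 connected component.
A forest on 10 vertices with 1 component has exactly 9 edges, which matches — so no cycle.

No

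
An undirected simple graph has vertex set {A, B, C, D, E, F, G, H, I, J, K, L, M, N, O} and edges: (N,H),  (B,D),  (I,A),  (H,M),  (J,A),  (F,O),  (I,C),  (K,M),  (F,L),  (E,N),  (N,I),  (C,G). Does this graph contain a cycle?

The graph has 15 vertices, 12 edges, and 3 connected components.
Since 12 = 15 - 3, the graph is a forest and contains no cycle.

No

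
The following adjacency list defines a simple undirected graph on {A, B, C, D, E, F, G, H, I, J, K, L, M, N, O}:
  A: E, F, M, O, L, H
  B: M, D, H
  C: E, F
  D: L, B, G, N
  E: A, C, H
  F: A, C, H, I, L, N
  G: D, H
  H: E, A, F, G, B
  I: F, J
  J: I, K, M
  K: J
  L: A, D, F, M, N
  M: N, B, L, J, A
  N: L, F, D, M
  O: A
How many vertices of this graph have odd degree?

Degrees: A:6, B:3, C:2, D:4, E:3, F:6, G:2, H:5, I:2, J:3, K:1, L:5, M:5, N:4, O:1
Odd-degree vertices: B, E, H, J, K, L, M, O.

8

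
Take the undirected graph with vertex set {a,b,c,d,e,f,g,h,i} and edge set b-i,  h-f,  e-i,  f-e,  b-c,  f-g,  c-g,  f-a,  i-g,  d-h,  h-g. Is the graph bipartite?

No

The cycle f-h-g-f has length 3, which is odd, so the graph is not bipartite.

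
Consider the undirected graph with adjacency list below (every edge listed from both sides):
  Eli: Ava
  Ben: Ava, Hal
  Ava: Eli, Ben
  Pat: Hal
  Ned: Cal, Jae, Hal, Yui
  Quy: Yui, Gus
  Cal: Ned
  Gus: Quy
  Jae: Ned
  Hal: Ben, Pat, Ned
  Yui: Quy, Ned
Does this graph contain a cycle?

|V| = 11, |E| = 10, number of components = 1.
A forest on 11 vertices with 1 component has exactly 10 edges, which matches — so no cycle.

No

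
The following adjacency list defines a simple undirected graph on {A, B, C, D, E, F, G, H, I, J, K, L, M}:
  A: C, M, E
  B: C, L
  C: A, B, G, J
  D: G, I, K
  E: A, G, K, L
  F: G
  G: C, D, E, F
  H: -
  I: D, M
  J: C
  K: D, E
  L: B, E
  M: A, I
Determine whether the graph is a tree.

No

The graph has 13 vertices and 15 edges.
It is not connected, so it is not a tree.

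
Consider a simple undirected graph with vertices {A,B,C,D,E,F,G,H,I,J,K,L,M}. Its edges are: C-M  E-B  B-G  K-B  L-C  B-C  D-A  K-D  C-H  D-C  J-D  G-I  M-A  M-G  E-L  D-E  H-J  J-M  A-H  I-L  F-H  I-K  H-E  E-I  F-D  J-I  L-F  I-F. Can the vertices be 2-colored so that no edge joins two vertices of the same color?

The cycle I-L-E-I has length 3, which is odd, so the graph is not bipartite.

No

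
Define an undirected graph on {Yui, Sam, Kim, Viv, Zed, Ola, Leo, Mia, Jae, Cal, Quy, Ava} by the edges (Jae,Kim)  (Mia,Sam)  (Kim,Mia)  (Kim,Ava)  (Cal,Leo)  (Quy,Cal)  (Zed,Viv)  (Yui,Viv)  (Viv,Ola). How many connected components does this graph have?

3

Component: {Leo, Cal, Quy}
Component: {Yui, Viv, Zed, Ola}
Component: {Sam, Kim, Mia, Jae, Ava}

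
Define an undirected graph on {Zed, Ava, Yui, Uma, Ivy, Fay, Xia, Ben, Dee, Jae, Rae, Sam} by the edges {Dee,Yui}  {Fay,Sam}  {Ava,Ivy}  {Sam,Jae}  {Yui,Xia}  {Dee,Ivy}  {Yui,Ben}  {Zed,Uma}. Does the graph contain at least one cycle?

|V| = 12, |E| = 8, number of components = 4.
Since 8 = 12 - 4, the graph is a forest and contains no cycle.

No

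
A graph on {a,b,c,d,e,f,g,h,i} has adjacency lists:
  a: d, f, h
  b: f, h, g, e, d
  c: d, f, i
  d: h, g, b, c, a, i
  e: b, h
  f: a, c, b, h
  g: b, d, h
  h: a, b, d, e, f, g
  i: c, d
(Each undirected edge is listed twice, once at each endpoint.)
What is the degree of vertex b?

Neighbors of b: d, e, f, g, h.

5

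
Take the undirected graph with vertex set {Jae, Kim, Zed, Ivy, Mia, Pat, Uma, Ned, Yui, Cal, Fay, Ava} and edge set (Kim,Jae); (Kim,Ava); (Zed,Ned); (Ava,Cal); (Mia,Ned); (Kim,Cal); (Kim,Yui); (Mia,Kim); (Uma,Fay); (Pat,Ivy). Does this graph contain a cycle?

Yes

|V| = 12, |E| = 10, number of components = 3.
One cycle is Kim-Ava-Cal-Kim.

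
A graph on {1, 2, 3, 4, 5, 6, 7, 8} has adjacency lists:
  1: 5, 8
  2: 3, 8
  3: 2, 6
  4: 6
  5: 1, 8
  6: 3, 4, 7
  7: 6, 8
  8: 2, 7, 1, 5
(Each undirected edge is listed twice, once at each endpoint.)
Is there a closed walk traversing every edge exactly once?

No

Degrees: 1:2, 2:2, 3:2, 4:1, 5:2, 6:3, 7:2, 8:4
4, 6 have odd degree; an Eulerian circuit needs every degree to be even, so none exists.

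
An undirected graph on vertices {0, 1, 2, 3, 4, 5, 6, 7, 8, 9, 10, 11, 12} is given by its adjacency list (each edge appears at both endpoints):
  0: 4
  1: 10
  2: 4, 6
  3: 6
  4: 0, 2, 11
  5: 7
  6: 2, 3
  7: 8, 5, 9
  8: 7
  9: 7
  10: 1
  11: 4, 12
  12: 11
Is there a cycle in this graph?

The graph has 13 vertices, 10 edges, and 3 connected components.
Since 10 = 13 - 3, the graph is a forest and contains no cycle.

No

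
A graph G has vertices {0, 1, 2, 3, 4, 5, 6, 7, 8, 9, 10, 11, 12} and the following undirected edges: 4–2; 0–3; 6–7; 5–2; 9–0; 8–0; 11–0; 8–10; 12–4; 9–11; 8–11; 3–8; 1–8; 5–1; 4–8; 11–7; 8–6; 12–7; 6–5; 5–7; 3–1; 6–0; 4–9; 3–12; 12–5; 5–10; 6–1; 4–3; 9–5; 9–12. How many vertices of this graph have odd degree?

Degrees: 0:5, 1:4, 2:2, 3:5, 4:5, 5:7, 6:5, 7:4, 8:7, 9:5, 10:2, 11:4, 12:5
Odd-degree vertices: 0, 3, 4, 5, 6, 8, 9, 12.

8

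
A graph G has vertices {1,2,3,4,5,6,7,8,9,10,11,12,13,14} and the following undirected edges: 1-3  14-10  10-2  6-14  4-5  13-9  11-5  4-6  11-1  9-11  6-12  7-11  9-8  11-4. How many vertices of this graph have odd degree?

10

Degrees: 1:2, 2:1, 3:1, 4:3, 5:2, 6:3, 7:1, 8:1, 9:3, 10:2, 11:5, 12:1, 13:1, 14:2
Odd-degree vertices: 2, 3, 4, 6, 7, 8, 9, 11, 12, 13.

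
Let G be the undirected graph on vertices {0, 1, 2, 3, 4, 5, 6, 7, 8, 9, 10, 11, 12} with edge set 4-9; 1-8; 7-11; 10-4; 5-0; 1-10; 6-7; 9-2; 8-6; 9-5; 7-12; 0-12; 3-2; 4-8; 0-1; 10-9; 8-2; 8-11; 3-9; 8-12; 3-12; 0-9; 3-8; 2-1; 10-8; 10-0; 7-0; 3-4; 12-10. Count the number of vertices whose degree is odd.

Degrees: 0:6, 1:4, 2:4, 3:5, 4:4, 5:2, 6:2, 7:4, 8:8, 9:6, 10:6, 11:2, 12:5
Odd-degree vertices: 3, 12.

2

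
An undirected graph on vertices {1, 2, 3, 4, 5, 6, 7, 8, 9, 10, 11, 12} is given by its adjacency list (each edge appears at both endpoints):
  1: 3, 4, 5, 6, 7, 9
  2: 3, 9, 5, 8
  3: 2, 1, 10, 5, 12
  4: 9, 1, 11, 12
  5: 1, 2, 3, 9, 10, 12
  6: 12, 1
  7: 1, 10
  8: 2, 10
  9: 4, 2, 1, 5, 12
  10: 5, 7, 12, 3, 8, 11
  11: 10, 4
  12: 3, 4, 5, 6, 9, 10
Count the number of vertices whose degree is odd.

2

Degrees: 1:6, 2:4, 3:5, 4:4, 5:6, 6:2, 7:2, 8:2, 9:5, 10:6, 11:2, 12:6
Odd-degree vertices: 3, 9.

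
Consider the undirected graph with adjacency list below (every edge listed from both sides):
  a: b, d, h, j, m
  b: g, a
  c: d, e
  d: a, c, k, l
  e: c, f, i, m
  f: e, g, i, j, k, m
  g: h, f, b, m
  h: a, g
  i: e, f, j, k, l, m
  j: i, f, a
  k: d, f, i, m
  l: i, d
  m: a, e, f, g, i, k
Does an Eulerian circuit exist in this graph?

No

Degrees: a:5, b:2, c:2, d:4, e:4, f:6, g:4, h:2, i:6, j:3, k:4, l:2, m:6
a, j have odd degree; an Eulerian circuit needs every degree to be even, so none exists.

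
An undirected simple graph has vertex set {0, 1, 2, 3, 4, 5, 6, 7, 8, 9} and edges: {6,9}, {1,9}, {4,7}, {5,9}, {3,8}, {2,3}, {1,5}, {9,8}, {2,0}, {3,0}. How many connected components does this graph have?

2

Component: {4, 7}
Component: {0, 1, 2, 3, 5, 6, 8, 9}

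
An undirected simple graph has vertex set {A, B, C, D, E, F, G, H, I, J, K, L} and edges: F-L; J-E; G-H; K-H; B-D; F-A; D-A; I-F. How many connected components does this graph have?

Component: {C}
Component: {E, J}
Component: {G, H, K}
Component: {A, B, D, F, I, L}

4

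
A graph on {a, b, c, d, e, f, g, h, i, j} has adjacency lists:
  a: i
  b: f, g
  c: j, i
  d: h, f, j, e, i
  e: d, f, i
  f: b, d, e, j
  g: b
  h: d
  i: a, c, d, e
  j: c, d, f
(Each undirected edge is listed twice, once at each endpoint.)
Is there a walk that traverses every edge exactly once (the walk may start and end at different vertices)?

No

Degrees: a:1, b:2, c:2, d:5, e:3, f:4, g:1, h:1, i:4, j:3
Odd-degree vertices: a, d, e, g, h, j (6 total).
With 6 odd-degree vertices (more than two), no single trail can use every edge.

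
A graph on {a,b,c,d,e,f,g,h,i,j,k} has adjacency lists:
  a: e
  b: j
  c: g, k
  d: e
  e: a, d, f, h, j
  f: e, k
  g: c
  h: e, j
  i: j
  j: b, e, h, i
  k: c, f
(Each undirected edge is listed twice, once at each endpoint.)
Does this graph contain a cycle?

|V| = 11, |E| = 11, number of components = 1.
One cycle is e-j-h-e.

Yes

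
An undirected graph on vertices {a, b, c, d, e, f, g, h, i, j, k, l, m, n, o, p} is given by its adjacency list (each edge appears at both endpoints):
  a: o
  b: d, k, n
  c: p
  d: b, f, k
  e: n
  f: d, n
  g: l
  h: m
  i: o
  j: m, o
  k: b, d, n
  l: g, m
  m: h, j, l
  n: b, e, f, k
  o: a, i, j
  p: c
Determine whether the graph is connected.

No

Component: {c, p}
Component: {b, d, e, f, k, n}
Component: {a, g, h, i, j, l, m, o}
There are 3 separate components, so the graph is not connected.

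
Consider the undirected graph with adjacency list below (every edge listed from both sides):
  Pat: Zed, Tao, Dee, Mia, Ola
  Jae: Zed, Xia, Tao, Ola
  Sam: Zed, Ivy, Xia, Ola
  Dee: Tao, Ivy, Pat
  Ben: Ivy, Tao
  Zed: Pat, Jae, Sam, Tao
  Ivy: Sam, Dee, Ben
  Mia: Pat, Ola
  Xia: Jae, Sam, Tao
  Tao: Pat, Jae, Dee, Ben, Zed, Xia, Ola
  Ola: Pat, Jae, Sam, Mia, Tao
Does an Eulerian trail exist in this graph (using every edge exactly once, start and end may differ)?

Degrees: Pat:5, Jae:4, Sam:4, Dee:3, Ben:2, Zed:4, Ivy:3, Mia:2, Xia:3, Tao:7, Ola:5
Odd-degree vertices: Pat, Dee, Ivy, Xia, Tao, Ola (6 total).
With 6 odd-degree vertices (more than two), no single trail can use every edge.

No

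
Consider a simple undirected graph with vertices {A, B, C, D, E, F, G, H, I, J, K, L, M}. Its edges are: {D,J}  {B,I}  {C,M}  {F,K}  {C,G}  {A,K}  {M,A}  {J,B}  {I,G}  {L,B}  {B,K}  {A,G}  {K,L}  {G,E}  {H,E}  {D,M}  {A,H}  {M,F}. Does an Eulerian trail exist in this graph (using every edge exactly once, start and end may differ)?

Degrees: A:4, B:4, C:2, D:2, E:2, F:2, G:4, H:2, I:2, J:2, K:4, L:2, M:4
Odd-degree vertices: none (0 total).
With 0 odd-degree vertices and all edges in one connected piece, an Eulerian trail exists.

Yes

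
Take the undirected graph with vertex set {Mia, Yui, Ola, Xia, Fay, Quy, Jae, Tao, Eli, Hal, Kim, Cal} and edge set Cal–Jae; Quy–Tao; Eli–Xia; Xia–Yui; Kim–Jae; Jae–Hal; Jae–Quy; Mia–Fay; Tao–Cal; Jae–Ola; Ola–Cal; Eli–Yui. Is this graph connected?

No

Component: {Mia, Fay}
Component: {Yui, Xia, Eli}
Component: {Ola, Quy, Jae, Tao, Hal, Kim, Cal}
There are 3 separate components, so the graph is not connected.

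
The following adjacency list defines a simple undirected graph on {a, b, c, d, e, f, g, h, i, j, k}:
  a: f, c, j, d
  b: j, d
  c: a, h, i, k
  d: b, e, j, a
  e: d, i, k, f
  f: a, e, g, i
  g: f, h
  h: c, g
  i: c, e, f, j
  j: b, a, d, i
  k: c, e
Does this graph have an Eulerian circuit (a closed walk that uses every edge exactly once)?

Degrees: a:4, b:2, c:4, d:4, e:4, f:4, g:2, h:2, i:4, j:4, k:2
All degrees are even and the non-isolated vertices are connected — an Eulerian circuit exists.

Yes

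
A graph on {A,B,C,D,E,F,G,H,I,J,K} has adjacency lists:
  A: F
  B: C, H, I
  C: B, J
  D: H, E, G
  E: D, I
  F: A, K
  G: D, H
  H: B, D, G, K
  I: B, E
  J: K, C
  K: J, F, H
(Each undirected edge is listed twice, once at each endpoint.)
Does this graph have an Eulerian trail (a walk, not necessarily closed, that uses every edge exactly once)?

Degrees: A:1, B:3, C:2, D:3, E:2, F:2, G:2, H:4, I:2, J:2, K:3
Odd-degree vertices: A, B, D, K (4 total).
An Eulerian trail requires 0 or 2 odd-degree vertices; here there are 4.

No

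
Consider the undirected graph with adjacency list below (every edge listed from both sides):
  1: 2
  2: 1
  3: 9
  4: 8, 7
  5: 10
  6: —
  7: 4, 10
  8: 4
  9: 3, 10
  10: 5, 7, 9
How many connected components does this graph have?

Component: {6}
Component: {1, 2}
Component: {3, 4, 5, 7, 8, 9, 10}

3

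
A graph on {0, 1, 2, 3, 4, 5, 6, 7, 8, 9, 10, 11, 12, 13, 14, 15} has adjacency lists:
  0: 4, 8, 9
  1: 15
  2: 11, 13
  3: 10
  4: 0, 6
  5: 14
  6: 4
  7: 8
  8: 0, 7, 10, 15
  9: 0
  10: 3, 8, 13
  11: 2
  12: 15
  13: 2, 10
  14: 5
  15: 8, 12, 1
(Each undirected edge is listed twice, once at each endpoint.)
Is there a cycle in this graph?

|V| = 16, |E| = 14, number of components = 2.
Since 14 = 16 - 2, the graph is a forest and contains no cycle.

No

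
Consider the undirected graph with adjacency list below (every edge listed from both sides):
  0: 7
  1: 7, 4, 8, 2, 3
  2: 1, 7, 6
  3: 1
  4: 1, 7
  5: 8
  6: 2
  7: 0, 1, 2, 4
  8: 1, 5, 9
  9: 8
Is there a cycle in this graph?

Yes

The graph has 10 vertices, 11 edges, and 1 connected component.
One cycle is 7-1-2-7.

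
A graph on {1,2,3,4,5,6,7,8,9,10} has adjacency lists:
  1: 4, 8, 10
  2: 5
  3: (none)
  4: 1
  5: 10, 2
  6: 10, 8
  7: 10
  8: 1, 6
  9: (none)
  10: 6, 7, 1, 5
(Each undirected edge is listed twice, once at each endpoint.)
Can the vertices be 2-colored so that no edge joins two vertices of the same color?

Color {2, 3, 4, 8, 9, 10} black and {1, 5, 6, 7} white. No edge joins two same-colored vertices, so the graph is bipartite.

Yes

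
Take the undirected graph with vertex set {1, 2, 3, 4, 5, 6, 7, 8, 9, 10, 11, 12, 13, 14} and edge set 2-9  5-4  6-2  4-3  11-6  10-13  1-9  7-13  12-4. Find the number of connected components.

5

Component: {8}
Component: {14}
Component: {7, 10, 13}
Component: {3, 4, 5, 12}
Component: {1, 2, 6, 9, 11}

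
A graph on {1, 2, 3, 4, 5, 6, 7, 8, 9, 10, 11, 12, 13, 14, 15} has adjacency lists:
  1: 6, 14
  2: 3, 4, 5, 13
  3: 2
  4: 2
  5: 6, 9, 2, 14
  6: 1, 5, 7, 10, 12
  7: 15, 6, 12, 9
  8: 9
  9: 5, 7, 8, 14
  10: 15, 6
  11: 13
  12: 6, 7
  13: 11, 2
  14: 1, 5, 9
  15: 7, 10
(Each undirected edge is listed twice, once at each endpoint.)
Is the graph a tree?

No

|V| = 15, |E| = 19.
Connected but with 19 > 14 edges, so it has a cycle and is not a tree.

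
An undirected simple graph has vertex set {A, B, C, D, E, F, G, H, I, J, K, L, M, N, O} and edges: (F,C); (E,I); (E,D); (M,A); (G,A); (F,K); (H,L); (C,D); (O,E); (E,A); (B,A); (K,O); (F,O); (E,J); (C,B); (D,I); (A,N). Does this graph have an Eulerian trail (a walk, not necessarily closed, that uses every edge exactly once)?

No

Degrees: A:5, B:2, C:3, D:3, E:5, F:3, G:1, H:1, I:2, J:1, K:2, L:1, M:1, N:1, O:3
Odd-degree vertices: A, C, D, E, F, G, H, J, L, M, N, O (12 total).
An Eulerian trail requires 0 or 2 odd-degree vertices; here there are 12.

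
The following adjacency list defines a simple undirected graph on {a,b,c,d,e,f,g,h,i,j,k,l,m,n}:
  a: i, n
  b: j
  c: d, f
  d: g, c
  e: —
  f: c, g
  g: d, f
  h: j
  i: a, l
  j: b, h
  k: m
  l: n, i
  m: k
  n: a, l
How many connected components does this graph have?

Component: {e}
Component: {k, m}
Component: {b, h, j}
Component: {a, i, l, n}
Component: {c, d, f, g}

5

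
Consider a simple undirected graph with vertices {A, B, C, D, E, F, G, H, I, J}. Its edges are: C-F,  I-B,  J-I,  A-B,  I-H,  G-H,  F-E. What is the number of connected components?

3

Component: {D}
Component: {C, E, F}
Component: {A, B, G, H, I, J}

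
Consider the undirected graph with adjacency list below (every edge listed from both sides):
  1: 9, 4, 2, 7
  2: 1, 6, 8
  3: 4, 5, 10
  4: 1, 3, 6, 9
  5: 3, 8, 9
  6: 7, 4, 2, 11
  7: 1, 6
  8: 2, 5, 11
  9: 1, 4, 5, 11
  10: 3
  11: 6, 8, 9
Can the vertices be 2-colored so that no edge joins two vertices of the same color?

No

The cycle 9-1-4-9 has length 3, which is odd, so the graph is not bipartite.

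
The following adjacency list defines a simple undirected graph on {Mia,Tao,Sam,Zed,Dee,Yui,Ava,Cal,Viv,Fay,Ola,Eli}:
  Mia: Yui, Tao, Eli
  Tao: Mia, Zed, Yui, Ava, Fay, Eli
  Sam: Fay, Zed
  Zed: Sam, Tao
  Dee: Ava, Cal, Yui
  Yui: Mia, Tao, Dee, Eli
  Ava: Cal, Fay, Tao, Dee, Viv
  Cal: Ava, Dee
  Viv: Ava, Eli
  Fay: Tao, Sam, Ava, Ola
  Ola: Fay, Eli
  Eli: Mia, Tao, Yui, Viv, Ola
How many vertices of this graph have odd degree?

4

Degrees: Mia:3, Tao:6, Sam:2, Zed:2, Dee:3, Yui:4, Ava:5, Cal:2, Viv:2, Fay:4, Ola:2, Eli:5
Odd-degree vertices: Mia, Dee, Ava, Eli.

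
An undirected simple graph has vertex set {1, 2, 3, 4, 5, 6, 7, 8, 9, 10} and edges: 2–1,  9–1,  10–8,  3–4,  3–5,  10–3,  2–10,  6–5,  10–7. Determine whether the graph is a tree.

|V| = 10, |E| = 9.
It is connected with exactly 9 edges, hence acyclic — it is a tree.

Yes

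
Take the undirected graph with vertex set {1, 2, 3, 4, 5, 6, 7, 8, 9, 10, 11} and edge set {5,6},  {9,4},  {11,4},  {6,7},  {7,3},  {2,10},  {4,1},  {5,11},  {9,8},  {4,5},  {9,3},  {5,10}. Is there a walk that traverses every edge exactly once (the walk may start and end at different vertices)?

Degrees: 1:1, 2:1, 3:2, 4:4, 5:4, 6:2, 7:2, 8:1, 9:3, 10:2, 11:2
Odd-degree vertices: 1, 2, 8, 9 (4 total).
With 4 odd-degree vertices (more than two), no single trail can use every edge.

No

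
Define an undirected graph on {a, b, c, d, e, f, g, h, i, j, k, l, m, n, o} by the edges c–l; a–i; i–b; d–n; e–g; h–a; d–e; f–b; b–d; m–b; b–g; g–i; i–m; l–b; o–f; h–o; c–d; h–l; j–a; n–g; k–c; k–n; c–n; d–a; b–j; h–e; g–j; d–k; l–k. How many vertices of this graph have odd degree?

4

Degrees: a:4, b:7, c:4, d:6, e:3, f:2, g:5, h:4, i:4, j:3, k:4, l:4, m:2, n:4, o:2
Odd-degree vertices: b, e, g, j.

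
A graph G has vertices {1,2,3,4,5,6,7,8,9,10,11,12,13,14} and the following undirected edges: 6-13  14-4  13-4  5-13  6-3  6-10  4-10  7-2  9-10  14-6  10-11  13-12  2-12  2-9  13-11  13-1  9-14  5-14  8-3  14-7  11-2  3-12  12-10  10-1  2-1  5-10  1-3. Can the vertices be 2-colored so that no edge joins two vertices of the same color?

A valid 2-coloring puts {2, 3, 10, 13, 14} on one side and {1, 4, 5, 6, 7, 8, 9, 11, 12} on the other; every edge crosses between the two sides.

Yes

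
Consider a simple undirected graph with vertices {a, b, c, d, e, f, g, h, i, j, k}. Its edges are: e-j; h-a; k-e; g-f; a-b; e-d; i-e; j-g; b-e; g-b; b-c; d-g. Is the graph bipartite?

Color {b, d, f, h, i, j, k} black and {a, c, e, g} white. No edge joins two same-colored vertices, so the graph is bipartite.

Yes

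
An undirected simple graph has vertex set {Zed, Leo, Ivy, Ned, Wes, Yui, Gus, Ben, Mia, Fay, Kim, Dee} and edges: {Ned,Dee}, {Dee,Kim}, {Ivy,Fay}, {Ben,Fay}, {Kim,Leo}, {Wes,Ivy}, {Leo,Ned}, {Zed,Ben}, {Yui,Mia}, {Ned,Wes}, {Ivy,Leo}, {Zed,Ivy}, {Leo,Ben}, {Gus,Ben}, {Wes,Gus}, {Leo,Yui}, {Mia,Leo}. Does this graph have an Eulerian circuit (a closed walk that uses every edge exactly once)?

Degrees: Zed:2, Leo:6, Ivy:4, Ned:3, Wes:3, Yui:2, Gus:2, Ben:4, Mia:2, Fay:2, Kim:2, Dee:2
Vertices with odd degree: Ned, Wes. An Eulerian circuit requires all degrees even.

No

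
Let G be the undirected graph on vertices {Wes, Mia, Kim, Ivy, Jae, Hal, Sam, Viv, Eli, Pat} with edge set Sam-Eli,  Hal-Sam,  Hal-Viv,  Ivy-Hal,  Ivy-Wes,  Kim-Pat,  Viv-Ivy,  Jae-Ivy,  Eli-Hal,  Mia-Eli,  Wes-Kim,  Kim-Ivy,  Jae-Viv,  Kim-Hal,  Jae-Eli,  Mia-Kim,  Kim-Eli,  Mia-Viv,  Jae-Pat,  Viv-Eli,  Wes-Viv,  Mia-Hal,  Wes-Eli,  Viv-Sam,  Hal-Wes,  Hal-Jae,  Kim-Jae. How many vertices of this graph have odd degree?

Degrees: Wes:5, Mia:4, Kim:7, Ivy:5, Jae:6, Hal:8, Sam:3, Viv:7, Eli:7, Pat:2
Odd-degree vertices: Wes, Kim, Ivy, Sam, Viv, Eli.

6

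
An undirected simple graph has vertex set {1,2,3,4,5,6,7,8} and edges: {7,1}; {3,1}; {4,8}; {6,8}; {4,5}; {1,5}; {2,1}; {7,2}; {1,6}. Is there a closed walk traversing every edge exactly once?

No

Degrees: 1:5, 2:2, 3:1, 4:2, 5:2, 6:2, 7:2, 8:2
Vertices with odd degree: 1, 3. An Eulerian circuit requires all degrees even.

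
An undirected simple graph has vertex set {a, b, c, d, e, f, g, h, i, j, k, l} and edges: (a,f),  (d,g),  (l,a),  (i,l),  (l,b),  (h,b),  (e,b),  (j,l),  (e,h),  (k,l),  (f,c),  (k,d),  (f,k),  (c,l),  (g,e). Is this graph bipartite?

The cycle e-h-b-e has length 3, which is odd, so the graph is not bipartite.

No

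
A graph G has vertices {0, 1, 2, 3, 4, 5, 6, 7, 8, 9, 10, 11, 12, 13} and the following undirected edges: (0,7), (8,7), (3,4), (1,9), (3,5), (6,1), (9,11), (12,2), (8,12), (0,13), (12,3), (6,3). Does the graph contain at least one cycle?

No

The graph has 14 vertices, 12 edges, and 2 connected components.
A forest on 14 vertices with 2 components has exactly 12 edges, which matches — so no cycle.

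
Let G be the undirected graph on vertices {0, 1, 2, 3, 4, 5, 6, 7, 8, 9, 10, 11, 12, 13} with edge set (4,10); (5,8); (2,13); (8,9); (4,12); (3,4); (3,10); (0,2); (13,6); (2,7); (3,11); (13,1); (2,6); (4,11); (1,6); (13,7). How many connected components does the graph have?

Component: {5, 8, 9}
Component: {3, 4, 10, 11, 12}
Component: {0, 1, 2, 6, 7, 13}

3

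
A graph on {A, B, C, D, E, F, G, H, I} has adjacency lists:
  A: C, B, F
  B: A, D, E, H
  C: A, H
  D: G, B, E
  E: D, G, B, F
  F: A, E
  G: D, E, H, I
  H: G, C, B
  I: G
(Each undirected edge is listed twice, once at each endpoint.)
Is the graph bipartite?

No

The cycle D-E-G-D has length 3, which is odd, so the graph is not bipartite.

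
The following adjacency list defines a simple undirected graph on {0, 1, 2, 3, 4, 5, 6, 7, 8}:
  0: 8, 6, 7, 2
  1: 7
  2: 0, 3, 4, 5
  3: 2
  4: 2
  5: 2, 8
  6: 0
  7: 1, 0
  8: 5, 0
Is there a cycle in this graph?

Yes

The graph has 9 vertices, 9 edges, and 1 connected component.
One cycle is 0-2-5-8-0.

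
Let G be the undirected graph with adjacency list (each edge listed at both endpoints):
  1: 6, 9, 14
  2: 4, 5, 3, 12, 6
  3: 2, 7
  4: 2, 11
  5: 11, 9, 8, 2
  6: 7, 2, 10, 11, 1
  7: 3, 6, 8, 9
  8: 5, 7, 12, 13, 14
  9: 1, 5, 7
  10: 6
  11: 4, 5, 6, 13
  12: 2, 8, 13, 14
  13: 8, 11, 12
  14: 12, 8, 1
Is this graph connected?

Starting from 1 and exploring outward reaches every vertex (1, 14, 9, 6, 8, 12, 5, 7, 11, 10, 2, 13, 3, 4); the graph is connected.

Yes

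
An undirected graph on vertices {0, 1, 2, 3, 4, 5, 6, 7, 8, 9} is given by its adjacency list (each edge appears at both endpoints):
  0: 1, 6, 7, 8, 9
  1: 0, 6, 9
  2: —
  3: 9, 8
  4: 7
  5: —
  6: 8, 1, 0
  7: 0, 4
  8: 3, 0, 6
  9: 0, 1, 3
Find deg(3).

Neighbors of 3: 8, 9.

2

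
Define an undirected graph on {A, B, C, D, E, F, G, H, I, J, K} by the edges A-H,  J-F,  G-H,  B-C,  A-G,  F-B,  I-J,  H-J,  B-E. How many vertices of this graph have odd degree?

Degrees: A:2, B:3, C:1, D:0, E:1, F:2, G:2, H:3, I:1, J:3, K:0
Odd-degree vertices: B, C, E, H, I, J.

6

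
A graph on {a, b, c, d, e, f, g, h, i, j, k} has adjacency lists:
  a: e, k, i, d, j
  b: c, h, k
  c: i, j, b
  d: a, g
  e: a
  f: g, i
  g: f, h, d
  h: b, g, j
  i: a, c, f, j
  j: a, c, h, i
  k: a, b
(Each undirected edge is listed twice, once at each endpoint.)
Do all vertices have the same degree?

No

Degrees: a:5, b:3, c:3, d:2, e:1, f:2, g:3, h:3, i:4, j:4, k:2
Vertex e has degree 1 while a has degree 5, so the graph is not regular.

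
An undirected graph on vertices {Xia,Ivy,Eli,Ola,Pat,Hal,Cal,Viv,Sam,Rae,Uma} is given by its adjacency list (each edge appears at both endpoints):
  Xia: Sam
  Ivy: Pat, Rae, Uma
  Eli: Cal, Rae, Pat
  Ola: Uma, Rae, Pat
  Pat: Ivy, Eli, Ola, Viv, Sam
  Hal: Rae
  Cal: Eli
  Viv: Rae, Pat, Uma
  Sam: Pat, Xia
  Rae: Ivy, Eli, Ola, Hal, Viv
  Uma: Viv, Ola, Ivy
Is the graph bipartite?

Yes

A valid 2-coloring puts {Ivy, Eli, Ola, Hal, Viv, Sam} on one side and {Xia, Pat, Cal, Rae, Uma} on the other; every edge crosses between the two sides.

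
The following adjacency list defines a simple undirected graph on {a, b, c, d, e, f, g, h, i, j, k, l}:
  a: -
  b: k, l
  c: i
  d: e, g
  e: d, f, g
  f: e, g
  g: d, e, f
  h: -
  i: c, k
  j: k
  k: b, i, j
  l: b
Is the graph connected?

No

Component: {a}
Component: {h}
Component: {d, e, f, g}
Component: {b, c, i, j, k, l}
There are 4 separate components, so the graph is not connected.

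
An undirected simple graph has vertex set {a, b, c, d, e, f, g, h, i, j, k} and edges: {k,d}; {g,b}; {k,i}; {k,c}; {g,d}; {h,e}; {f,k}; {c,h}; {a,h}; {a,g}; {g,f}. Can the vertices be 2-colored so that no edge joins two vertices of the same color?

A valid 2-coloring puts {g, h, j, k} on one side and {a, b, c, d, e, f, i} on the other; every edge crosses between the two sides.

Yes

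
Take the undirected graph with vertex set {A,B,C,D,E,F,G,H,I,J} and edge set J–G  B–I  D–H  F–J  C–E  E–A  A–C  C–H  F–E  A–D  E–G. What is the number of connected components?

Component: {B, I}
Component: {A, C, D, E, F, G, H, J}

2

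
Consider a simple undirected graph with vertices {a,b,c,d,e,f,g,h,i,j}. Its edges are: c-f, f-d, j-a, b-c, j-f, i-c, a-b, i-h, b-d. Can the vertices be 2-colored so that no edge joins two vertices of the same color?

No

f-c-b-a-j-f is an odd cycle (length 5), and a bipartite graph can contain only even cycles.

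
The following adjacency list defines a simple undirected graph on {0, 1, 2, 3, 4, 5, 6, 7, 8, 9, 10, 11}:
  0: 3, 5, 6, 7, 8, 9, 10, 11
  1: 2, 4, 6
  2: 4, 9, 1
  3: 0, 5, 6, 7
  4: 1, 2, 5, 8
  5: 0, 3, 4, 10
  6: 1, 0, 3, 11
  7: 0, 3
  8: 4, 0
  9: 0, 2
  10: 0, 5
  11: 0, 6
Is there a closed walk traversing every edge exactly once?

No

Degrees: 0:8, 1:3, 2:3, 3:4, 4:4, 5:4, 6:4, 7:2, 8:2, 9:2, 10:2, 11:2
1, 2 have odd degree; an Eulerian circuit needs every degree to be even, so none exists.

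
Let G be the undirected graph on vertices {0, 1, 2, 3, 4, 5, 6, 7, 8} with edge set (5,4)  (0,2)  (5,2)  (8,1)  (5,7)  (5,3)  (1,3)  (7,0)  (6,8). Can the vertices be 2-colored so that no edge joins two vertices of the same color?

Yes

A valid 2-coloring puts {2, 3, 4, 7, 8} on one side and {0, 1, 5, 6} on the other; every edge crosses between the two sides.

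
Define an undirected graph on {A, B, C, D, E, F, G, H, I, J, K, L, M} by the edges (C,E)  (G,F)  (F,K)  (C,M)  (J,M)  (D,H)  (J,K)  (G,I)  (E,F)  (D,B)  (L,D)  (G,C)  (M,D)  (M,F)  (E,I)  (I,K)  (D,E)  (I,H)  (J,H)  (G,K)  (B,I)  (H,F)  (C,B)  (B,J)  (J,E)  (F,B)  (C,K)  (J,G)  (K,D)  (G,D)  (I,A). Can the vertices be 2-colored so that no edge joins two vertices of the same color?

G-K-F-G is an odd cycle (length 3), and a bipartite graph can contain only even cycles.

No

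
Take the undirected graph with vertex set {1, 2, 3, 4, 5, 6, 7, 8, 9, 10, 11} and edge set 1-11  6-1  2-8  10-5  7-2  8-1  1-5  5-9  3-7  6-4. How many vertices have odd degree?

Degrees: 1:4, 2:2, 3:1, 4:1, 5:3, 6:2, 7:2, 8:2, 9:1, 10:1, 11:1
Odd-degree vertices: 3, 4, 5, 9, 10, 11.

6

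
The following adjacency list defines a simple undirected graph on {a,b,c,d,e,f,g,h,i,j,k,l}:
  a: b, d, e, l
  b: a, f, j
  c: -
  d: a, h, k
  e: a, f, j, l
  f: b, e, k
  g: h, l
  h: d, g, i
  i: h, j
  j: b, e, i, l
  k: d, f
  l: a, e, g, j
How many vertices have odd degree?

Degrees: a:4, b:3, c:0, d:3, e:4, f:3, g:2, h:3, i:2, j:4, k:2, l:4
Odd-degree vertices: b, d, f, h.

4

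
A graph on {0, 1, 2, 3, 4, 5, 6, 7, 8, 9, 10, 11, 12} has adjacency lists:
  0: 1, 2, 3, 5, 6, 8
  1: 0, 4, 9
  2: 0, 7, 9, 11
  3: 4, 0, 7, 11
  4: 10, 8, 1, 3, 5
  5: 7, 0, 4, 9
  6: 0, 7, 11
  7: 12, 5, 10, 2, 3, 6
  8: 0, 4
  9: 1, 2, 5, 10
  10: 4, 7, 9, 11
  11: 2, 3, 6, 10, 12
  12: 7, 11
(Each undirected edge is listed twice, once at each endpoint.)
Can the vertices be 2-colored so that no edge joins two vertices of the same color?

A valid 2-coloring puts {1, 2, 3, 5, 6, 8, 10, 12} on one side and {0, 4, 7, 9, 11} on the other; every edge crosses between the two sides.

Yes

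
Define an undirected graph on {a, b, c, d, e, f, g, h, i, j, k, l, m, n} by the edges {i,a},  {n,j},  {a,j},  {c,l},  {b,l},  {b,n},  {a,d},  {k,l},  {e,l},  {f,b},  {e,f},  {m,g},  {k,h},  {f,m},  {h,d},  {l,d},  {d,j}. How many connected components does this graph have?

Component: {a, b, c, d, e, f, g, h, i, j, k, l, m, n}

1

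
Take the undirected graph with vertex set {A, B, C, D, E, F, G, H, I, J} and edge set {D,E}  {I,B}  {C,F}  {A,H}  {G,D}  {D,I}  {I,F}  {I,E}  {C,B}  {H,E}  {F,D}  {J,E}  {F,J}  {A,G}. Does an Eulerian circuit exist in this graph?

Yes

Degrees: A:2, B:2, C:2, D:4, E:4, F:4, G:2, H:2, I:4, J:2
Every vertex has even degree and the edges form a single connected piece, so an Eulerian circuit exists.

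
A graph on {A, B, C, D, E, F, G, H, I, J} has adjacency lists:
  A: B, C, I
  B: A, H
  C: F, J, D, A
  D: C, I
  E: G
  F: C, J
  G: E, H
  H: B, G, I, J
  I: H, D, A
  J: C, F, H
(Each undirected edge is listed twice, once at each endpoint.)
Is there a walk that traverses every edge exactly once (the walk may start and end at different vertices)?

No

Degrees: A:3, B:2, C:4, D:2, E:1, F:2, G:2, H:4, I:3, J:3
Odd-degree vertices: A, E, I, J (4 total).
With 4 odd-degree vertices (more than two), no single trail can use every edge.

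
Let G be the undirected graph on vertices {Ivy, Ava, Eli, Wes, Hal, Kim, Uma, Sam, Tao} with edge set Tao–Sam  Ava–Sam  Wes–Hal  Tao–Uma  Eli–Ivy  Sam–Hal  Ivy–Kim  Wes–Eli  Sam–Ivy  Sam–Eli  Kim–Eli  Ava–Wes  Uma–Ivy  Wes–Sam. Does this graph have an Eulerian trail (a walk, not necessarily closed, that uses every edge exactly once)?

Yes

Degrees: Ivy:4, Ava:2, Eli:4, Wes:4, Hal:2, Kim:2, Uma:2, Sam:6, Tao:2
Odd-degree vertices: none (0 total).
With 0 odd-degree vertices and all edges in one connected piece, an Eulerian trail exists.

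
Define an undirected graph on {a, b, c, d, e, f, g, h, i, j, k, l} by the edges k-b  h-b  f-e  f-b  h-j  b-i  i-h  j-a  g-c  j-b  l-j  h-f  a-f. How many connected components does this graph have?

3

Component: {d}
Component: {c, g}
Component: {a, b, e, f, h, i, j, k, l}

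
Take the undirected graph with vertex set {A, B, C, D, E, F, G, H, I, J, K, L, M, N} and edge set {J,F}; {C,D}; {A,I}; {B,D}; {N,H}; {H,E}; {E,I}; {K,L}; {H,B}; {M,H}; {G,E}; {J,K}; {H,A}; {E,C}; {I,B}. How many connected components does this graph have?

2

Component: {F, J, K, L}
Component: {A, B, C, D, E, G, H, I, M, N}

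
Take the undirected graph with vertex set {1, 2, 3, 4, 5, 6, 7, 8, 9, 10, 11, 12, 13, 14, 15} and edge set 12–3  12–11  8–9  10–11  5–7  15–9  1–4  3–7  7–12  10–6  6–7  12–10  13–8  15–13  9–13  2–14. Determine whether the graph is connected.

No

Component: {1, 4}
Component: {2, 14}
Component: {8, 9, 13, 15}
Component: {3, 5, 6, 7, 10, 11, 12}
There are 4 separate components, so the graph is not connected.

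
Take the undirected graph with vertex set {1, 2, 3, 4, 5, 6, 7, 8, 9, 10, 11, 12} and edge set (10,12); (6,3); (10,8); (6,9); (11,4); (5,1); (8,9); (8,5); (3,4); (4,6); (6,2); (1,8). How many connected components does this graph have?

Component: {7}
Component: {1, 2, 3, 4, 5, 6, 8, 9, 10, 11, 12}

2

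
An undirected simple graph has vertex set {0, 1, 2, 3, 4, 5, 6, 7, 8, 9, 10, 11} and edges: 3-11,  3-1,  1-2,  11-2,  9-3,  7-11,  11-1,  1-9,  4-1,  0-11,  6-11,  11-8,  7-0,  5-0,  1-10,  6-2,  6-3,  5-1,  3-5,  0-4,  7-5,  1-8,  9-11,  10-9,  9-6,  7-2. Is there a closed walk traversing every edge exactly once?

No

Degrees: 0:4, 1:8, 2:4, 3:5, 4:2, 5:4, 6:4, 7:4, 8:2, 9:5, 10:2, 11:8
Vertices with odd degree: 3, 9. An Eulerian circuit requires all degrees even.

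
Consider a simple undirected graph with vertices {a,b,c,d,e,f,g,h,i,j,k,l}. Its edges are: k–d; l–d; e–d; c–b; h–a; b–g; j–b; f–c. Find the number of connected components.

Component: {i}
Component: {a, h}
Component: {d, e, k, l}
Component: {b, c, f, g, j}

4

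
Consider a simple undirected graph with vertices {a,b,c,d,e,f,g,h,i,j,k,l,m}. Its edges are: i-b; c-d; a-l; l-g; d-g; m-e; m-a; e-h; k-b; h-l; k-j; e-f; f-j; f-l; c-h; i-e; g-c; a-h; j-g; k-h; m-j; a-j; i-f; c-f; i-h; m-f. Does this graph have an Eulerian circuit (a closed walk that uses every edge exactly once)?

Degrees: a:4, b:2, c:4, d:2, e:4, f:6, g:4, h:6, i:4, j:5, k:3, l:4, m:4
j, k have odd degree; an Eulerian circuit needs every degree to be even, so none exists.

No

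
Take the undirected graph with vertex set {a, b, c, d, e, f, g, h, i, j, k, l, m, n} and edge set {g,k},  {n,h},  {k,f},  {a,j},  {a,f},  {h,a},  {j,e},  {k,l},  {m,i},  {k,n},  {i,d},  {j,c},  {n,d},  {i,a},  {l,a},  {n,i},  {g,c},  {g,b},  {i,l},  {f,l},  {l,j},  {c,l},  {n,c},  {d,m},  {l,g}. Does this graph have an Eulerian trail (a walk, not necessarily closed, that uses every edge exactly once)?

Degrees: a:5, b:1, c:4, d:3, e:1, f:3, g:4, h:2, i:5, j:4, k:4, l:7, m:2, n:5
Odd-degree vertices: a, b, d, e, f, i, l, n (8 total).
With 8 odd-degree vertices (more than two), no single trail can use every edge.

No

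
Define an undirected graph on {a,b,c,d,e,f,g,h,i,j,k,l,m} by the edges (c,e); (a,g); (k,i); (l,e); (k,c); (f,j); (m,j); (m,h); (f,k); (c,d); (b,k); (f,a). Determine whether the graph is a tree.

Yes

The graph has 13 vertices and 12 edges.
It is connected with exactly 12 edges, hence acyclic — it is a tree.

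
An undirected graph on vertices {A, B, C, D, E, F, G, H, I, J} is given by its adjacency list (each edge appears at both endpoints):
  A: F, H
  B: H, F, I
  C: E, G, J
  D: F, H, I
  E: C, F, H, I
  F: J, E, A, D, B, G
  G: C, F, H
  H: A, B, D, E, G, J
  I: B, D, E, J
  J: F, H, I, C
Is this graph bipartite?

Partition the vertices as {C, F, H, I} vs {A, B, D, E, G, J}. Each listed edge has one endpoint in each part, so the graph is bipartite.

Yes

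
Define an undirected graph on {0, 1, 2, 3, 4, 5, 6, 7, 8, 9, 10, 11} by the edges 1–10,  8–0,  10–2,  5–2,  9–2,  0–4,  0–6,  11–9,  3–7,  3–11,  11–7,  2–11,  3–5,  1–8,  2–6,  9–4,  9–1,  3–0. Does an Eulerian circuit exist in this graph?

Degrees: 0:4, 1:3, 2:5, 3:4, 4:2, 5:2, 6:2, 7:2, 8:2, 9:4, 10:2, 11:4
Vertices with odd degree: 1, 2. An Eulerian circuit requires all degrees even.

No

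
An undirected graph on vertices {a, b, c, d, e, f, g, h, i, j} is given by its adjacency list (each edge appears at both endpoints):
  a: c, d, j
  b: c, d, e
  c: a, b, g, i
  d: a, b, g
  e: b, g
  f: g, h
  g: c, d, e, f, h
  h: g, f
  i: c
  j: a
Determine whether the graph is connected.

Yes

Starting from a and exploring outward reaches every vertex (a, d, c, j, g, b, i, h, f, e); the graph is connected.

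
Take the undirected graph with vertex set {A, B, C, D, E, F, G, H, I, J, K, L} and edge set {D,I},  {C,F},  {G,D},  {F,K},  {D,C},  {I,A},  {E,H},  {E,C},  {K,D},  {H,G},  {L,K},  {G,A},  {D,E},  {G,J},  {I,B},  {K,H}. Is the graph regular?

No

Degrees: A:2, B:1, C:3, D:5, E:3, F:2, G:4, H:3, I:3, J:1, K:4, L:1
Vertex B has degree 1 while D has degree 5, so the graph is not regular.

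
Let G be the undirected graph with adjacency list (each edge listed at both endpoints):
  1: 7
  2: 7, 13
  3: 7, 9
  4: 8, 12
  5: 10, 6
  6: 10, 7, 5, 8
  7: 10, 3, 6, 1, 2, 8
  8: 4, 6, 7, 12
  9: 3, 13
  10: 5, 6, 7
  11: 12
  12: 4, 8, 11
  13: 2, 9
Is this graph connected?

Yes

A breadth-first search from 1 visits 1, 7, 8, 3, 6, 2, 10, 4, 12, 9, 5, 13, 11 — all 13 vertices — so the graph is connected.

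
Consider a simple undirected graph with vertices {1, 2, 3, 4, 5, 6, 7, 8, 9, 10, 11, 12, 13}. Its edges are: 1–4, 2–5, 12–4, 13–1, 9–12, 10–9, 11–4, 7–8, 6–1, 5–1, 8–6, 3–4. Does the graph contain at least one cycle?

No

|V| = 13, |E| = 12, number of components = 1.
Since 12 = 13 - 1, the graph is a forest and contains no cycle.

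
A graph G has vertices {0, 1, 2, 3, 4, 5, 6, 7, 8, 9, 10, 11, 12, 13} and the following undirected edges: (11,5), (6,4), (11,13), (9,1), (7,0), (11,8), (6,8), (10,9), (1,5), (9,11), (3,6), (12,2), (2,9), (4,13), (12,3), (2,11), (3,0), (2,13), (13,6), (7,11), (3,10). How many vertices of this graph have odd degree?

0

Degrees: 0:2, 1:2, 2:4, 3:4, 4:2, 5:2, 6:4, 7:2, 8:2, 9:4, 10:2, 11:6, 12:2, 13:4
Odd-degree vertices: none.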